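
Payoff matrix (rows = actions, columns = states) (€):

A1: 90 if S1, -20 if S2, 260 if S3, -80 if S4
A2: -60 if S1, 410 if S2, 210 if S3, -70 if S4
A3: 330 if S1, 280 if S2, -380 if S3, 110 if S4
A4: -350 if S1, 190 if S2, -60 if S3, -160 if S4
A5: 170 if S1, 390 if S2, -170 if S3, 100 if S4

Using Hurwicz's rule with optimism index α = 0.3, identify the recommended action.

A2

A1: 0.3·260 + 0.7·(-80) = 22
A2: 0.3·410 + 0.7·(-70) = 74
A3: 0.3·330 + 0.7·(-380) = -167
A4: 0.3·190 + 0.7·(-350) = -188
A5: 0.3·390 + 0.7·(-170) = -2
Highest Hurwicz score = 74 → A2.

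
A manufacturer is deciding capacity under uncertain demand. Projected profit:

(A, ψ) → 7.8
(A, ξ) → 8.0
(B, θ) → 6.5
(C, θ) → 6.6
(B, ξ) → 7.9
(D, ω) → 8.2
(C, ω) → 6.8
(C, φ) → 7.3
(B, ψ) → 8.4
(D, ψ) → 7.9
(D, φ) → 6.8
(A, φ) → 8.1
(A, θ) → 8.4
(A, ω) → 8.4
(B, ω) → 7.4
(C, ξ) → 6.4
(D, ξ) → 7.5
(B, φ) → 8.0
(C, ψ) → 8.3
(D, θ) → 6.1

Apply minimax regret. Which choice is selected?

Column bests: θ=8.4, φ=8.1, ψ=8.4, ω=8.4, ξ=8.0.
A regrets: 0.0, 0.0, 0.6, 0.0, 0.0 → max 0.6
B regrets: 1.9, 0.1, 0.0, 1.0, 0.1 → max 1.9
C regrets: 1.8, 0.8, 0.1, 1.6, 1.6 → max 1.8
D regrets: 2.3, 1.3, 0.5, 0.2, 0.5 → max 2.3
Smallest max regret = 0.6 → A.

A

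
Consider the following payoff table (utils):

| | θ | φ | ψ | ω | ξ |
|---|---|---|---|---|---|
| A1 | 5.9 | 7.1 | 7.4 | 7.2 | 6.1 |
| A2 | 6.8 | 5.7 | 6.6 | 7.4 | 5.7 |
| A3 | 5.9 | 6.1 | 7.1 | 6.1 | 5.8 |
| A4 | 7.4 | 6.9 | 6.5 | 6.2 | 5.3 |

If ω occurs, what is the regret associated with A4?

1.2

Best payoff under ω is 7.4.
Regret = 7.4 − 6.2 = 1.2.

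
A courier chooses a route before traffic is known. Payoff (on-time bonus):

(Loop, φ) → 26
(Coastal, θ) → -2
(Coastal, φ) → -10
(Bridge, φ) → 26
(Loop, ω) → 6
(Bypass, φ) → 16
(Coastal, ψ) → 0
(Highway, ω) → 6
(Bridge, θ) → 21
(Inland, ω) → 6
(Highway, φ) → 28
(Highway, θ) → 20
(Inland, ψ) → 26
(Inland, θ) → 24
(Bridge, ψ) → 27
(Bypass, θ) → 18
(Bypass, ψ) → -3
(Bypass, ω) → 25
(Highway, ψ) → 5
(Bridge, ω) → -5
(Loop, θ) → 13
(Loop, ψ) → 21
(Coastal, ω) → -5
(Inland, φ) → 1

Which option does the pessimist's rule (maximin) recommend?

Row minima: Loop=6, Highway=5, Bridge=-5, Inland=1, Coastal=-10, Bypass=-3
Best worst-case = 6 → Loop.

Loop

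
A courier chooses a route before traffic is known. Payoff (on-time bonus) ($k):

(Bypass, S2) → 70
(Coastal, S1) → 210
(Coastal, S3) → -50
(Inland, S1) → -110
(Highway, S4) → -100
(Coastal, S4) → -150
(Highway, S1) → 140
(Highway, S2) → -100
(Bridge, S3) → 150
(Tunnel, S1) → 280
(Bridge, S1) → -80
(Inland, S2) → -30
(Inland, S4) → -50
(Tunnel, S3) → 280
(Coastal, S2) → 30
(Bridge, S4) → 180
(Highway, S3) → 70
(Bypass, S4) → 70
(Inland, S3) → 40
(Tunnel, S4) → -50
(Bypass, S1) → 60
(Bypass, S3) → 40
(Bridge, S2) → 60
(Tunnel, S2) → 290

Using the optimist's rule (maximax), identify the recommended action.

Tunnel

Row maxima: Inland=40, Bridge=180, Bypass=70, Coastal=210, Highway=140, Tunnel=290
Best best-case = 290 → Tunnel.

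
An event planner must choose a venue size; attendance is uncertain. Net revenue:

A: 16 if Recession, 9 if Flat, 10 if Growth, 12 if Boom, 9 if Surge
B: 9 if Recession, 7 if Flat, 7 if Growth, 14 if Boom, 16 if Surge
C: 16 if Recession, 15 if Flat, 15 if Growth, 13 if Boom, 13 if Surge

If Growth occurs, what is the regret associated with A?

Best payoff under Growth is 15.
Regret = 15 − 10 = 5.

5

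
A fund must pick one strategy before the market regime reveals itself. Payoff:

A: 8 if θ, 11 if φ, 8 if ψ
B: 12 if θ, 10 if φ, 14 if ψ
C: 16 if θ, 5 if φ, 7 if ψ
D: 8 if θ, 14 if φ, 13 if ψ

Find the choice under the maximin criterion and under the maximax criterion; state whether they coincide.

Row minima: A=8, B=10, C=5, D=8
Best worst-case = 10 → B.
Row maxima: A=11, B=14, C=16, D=14
Best best-case = 16 → C.

maximin → B; maximax → C (disagree)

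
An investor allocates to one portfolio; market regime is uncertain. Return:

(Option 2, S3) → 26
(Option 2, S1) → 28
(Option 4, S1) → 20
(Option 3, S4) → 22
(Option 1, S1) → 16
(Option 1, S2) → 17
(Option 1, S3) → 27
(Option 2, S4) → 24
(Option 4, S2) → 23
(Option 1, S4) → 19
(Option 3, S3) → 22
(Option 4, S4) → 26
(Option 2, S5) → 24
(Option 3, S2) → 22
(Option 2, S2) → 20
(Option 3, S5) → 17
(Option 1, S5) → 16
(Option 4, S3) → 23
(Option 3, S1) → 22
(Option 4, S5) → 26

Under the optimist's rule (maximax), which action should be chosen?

Option 2

Row maxima: Option 1=27, Option 2=28, Option 3=22, Option 4=26
Best best-case = 28 → Option 2.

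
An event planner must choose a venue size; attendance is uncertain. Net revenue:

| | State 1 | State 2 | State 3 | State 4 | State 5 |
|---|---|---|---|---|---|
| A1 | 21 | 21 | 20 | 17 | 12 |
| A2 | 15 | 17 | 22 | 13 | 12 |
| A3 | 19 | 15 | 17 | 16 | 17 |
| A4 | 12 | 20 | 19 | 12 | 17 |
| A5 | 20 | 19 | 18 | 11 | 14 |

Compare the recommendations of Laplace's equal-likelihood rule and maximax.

Row averages: A1=18.2, A2=15.8, A3=16.8, A4=16, A5=16.4
Highest average = 18.2 → A1.
Row maxima: A1=21, A2=22, A3=19, A4=20, A5=20
Best best-case = 22 → A2.

laplace → A1; maximax → A2 (disagree)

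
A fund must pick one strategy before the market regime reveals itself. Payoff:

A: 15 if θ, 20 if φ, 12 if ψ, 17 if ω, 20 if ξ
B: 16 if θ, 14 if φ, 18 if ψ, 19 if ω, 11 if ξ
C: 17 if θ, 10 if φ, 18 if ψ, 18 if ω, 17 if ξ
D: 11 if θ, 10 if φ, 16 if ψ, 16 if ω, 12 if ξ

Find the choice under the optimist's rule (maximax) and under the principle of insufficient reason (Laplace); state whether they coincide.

maximax → A; laplace → A (agree)

Row maxima: A=20, B=19, C=18, D=16
Best best-case = 20 → A.
Row averages: A=16.8, B=15.6, C=16, D=13
Highest average = 16.8 → A.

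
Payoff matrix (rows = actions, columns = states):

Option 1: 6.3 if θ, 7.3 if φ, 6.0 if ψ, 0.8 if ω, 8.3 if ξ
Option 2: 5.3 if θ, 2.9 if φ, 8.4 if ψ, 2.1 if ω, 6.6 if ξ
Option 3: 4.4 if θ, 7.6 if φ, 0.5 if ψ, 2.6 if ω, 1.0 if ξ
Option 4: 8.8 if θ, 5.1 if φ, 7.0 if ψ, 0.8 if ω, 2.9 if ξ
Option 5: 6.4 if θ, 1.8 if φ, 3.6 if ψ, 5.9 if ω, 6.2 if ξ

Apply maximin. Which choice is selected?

Row minima: Option 1=0.8, Option 2=2.1, Option 3=0.5, Option 4=0.8, Option 5=1.8
Best worst-case = 2.1 → Option 2.

Option 2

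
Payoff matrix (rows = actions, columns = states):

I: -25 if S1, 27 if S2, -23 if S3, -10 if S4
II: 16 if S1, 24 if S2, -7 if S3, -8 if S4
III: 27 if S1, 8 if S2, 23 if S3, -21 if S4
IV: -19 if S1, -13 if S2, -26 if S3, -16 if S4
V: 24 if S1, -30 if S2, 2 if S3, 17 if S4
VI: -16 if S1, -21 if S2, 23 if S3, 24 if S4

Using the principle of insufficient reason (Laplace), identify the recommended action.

III

Row averages: I=-7.75, II=6.25, III=9.25, IV=-18.5, V=3.25, VI=2.5
Highest average = 9.25 → III.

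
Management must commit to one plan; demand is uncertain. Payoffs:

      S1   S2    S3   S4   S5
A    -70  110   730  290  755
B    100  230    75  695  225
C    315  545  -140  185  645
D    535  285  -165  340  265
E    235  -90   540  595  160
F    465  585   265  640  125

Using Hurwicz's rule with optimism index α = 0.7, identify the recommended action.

B

A: 0.7·755 + 0.3·(-70) = 507.5
B: 0.7·695 + 0.3·75 = 509
C: 0.7·645 + 0.3·(-140) = 409.5
D: 0.7·535 + 0.3·(-165) = 325
E: 0.7·595 + 0.3·(-90) = 389.5
F: 0.7·640 + 0.3·125 = 485.5
Highest Hurwicz score = 509 → B.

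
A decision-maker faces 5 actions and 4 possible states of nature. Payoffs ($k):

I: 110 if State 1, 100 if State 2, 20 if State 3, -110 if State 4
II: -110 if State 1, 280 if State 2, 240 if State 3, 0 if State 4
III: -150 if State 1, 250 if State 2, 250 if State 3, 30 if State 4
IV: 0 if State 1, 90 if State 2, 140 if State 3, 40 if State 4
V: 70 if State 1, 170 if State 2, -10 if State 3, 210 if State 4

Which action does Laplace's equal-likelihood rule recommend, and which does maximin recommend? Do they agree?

laplace → V; maximin → IV (disagree)

Row averages: I=30, II=102.5, III=95, IV=67.5, V=110
Highest average = 110 → V.
Row minima: I=-110, II=-110, III=-150, IV=0, V=-10
Best worst-case = 0 → IV.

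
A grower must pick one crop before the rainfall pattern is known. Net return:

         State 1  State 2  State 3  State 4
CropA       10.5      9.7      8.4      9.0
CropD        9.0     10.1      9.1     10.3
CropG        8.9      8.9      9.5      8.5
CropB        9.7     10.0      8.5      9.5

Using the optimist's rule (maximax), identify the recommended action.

Row maxima: CropA=10.5, CropD=10.3, CropG=9.5, CropB=10.0
Best best-case = 10.5 → CropA.

CropA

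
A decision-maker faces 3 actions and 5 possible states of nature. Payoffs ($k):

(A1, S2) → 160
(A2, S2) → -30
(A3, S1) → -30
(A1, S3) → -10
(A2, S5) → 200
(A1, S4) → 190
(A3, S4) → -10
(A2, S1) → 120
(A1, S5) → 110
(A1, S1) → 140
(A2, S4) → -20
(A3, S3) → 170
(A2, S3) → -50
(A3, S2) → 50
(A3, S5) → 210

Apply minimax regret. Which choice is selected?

A1

Column bests: S1=140, S2=160, S3=170, S4=190, S5=210.
A1 regrets: 0, 0, 180, 0, 100 → max 180
A2 regrets: 20, 190, 220, 210, 10 → max 220
A3 regrets: 170, 110, 0, 200, 0 → max 200
Smallest max regret = 180 → A1.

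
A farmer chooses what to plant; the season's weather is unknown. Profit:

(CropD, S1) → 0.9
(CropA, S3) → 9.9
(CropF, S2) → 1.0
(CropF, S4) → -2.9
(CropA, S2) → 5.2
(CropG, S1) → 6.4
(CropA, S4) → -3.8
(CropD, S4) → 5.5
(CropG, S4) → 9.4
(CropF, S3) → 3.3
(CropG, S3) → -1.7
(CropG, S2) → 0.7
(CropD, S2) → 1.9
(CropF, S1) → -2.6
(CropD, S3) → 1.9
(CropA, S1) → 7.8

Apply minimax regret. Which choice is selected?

Column bests: S1=7.8, S2=5.2, S3=9.9, S4=9.4.
CropD regrets: 6.9, 3.3, 8.0, 3.9 → max 8.0
CropF regrets: 10.4, 4.2, 6.6, 12.3 → max 12.3
CropG regrets: 1.4, 4.5, 11.6, 0.0 → max 11.6
CropA regrets: 0.0, 0.0, 0.0, 13.2 → max 13.2
Smallest max regret = 8.0 → CropD.

CropD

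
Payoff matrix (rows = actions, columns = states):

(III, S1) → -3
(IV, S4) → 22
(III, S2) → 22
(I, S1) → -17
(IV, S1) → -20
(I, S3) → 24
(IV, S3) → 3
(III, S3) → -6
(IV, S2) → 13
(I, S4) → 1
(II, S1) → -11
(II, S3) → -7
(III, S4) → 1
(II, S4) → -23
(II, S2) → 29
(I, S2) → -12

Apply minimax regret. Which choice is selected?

Column bests: S1=-3, S2=29, S3=24, S4=22.
I regrets: 14, 41, 0, 21 → max 41
II regrets: 8, 0, 31, 45 → max 45
III regrets: 0, 7, 30, 21 → max 30
IV regrets: 17, 16, 21, 0 → max 21
Smallest max regret = 21 → IV.

IV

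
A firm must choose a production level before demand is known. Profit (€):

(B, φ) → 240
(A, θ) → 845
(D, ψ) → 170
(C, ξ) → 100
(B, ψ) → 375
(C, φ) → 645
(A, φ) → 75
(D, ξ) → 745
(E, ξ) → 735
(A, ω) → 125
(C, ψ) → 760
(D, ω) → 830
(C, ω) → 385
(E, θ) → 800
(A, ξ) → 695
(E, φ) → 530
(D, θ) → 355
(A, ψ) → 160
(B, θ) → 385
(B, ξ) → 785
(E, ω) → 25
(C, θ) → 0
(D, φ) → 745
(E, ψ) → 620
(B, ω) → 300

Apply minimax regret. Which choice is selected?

Column bests: θ=845, φ=745, ψ=760, ω=830, ξ=785.
A regrets: 0, 670, 600, 705, 90 → max 705
B regrets: 460, 505, 385, 530, 0 → max 530
C regrets: 845, 100, 0, 445, 685 → max 845
D regrets: 490, 0, 590, 0, 40 → max 590
E regrets: 45, 215, 140, 805, 50 → max 805
Smallest max regret = 530 → B.

B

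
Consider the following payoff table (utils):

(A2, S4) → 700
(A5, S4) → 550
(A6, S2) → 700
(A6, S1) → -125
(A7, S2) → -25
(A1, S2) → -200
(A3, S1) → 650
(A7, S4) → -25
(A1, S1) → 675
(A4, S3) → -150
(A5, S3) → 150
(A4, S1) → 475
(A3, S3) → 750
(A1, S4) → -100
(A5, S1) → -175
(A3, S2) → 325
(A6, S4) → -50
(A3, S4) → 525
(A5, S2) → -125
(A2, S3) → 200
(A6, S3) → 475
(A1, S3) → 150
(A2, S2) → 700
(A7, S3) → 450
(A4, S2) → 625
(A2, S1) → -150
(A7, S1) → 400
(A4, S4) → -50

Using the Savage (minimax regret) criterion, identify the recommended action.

Column bests: S1=675, S2=700, S3=750, S4=700.
A1 regrets: 0, 900, 600, 800 → max 900
A2 regrets: 825, 0, 550, 0 → max 825
A3 regrets: 25, 375, 0, 175 → max 375
A4 regrets: 200, 75, 900, 750 → max 900
A5 regrets: 850, 825, 600, 150 → max 850
A6 regrets: 800, 0, 275, 750 → max 800
A7 regrets: 275, 725, 300, 725 → max 725
Smallest max regret = 375 → A3.

A3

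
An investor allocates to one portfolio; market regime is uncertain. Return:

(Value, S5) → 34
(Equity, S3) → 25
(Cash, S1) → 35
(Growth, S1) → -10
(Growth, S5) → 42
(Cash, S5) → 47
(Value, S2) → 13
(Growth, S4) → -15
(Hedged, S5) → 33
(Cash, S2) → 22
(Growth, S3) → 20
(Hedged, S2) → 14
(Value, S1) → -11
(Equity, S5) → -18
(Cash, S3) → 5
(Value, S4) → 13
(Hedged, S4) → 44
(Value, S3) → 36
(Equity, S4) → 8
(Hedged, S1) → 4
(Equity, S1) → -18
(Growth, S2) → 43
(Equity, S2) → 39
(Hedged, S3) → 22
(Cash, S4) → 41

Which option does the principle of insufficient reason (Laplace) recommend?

Row averages: Equity=7.2, Growth=16, Hedged=23.4, Cash=30, Value=17
Highest average = 30 → Cash.

Cash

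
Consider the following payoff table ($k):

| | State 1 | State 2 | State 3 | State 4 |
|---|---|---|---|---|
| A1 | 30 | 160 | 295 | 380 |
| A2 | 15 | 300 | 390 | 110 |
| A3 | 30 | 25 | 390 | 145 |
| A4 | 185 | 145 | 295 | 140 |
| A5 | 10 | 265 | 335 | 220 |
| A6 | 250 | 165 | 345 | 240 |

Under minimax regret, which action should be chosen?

Column bests: State 1=250, State 2=300, State 3=390, State 4=380.
A1 regrets: 220, 140, 95, 0 → max 220
A2 regrets: 235, 0, 0, 270 → max 270
A3 regrets: 220, 275, 0, 235 → max 275
A4 regrets: 65, 155, 95, 240 → max 240
A5 regrets: 240, 35, 55, 160 → max 240
A6 regrets: 0, 135, 45, 140 → max 140
Smallest max regret = 140 → A6.

A6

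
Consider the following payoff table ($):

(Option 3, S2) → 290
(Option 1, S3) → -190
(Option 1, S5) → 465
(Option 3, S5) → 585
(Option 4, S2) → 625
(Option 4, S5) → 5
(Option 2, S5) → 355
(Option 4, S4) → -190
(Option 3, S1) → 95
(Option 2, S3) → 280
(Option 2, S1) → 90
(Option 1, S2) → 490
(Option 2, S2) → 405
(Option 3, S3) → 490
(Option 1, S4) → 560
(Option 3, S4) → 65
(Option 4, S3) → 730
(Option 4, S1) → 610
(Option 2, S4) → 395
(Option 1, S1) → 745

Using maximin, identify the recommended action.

Row minima: Option 1=-190, Option 2=90, Option 3=65, Option 4=-190
Best worst-case = 90 → Option 2.

Option 2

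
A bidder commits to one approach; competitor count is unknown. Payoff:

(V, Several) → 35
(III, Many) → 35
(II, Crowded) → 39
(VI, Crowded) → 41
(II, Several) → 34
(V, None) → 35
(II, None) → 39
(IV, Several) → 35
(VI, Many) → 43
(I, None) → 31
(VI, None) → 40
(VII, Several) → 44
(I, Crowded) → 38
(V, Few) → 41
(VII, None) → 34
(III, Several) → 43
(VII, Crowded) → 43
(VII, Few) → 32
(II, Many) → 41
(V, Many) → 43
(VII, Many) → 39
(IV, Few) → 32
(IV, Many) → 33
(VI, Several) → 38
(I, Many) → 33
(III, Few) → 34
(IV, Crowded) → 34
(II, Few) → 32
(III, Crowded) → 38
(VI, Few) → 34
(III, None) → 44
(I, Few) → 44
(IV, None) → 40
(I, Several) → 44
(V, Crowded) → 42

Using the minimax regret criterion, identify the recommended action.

V

Column bests: None=44, Few=44, Several=44, Many=43, Crowded=43.
I regrets: 13, 0, 0, 10, 5 → max 13
II regrets: 5, 12, 10, 2, 4 → max 12
III regrets: 0, 10, 1, 8, 5 → max 10
IV regrets: 4, 12, 9, 10, 9 → max 12
V regrets: 9, 3, 9, 0, 1 → max 9
VI regrets: 4, 10, 6, 0, 2 → max 10
VII regrets: 10, 12, 0, 4, 0 → max 12
Smallest max regret = 9 → V.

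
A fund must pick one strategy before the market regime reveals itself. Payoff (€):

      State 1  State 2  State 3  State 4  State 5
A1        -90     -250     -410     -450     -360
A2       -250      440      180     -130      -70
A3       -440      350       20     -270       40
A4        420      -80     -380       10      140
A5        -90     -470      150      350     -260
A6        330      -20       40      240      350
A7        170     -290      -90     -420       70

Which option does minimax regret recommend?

Column bests: State 1=420, State 2=440, State 3=180, State 4=350, State 5=350.
A1 regrets: 510, 690, 590, 800, 710 → max 800
A2 regrets: 670, 0, 0, 480, 420 → max 670
A3 regrets: 860, 90, 160, 620, 310 → max 860
A4 regrets: 0, 520, 560, 340, 210 → max 560
A5 regrets: 510, 910, 30, 0, 610 → max 910
A6 regrets: 90, 460, 140, 110, 0 → max 460
A7 regrets: 250, 730, 270, 770, 280 → max 770
Smallest max regret = 460 → A6.

A6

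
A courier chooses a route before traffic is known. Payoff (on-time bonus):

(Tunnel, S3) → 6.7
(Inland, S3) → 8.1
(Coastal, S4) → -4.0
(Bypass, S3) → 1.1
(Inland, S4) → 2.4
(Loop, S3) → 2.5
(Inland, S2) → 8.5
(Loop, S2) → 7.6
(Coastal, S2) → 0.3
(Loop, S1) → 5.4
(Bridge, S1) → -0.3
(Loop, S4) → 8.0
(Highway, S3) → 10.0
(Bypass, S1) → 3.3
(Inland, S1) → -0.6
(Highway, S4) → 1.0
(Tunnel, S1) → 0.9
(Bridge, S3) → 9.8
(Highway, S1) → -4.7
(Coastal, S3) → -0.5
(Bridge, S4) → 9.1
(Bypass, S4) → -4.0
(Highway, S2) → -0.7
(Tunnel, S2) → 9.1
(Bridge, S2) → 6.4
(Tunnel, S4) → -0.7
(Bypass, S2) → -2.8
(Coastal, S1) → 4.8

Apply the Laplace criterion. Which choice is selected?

Bridge

Row averages: Loop=5.875, Bridge=6.25, Bypass=-0.6, Inland=4.6, Tunnel=4, Coastal=0.15, Highway=1.4
Highest average = 6.25 → Bridge.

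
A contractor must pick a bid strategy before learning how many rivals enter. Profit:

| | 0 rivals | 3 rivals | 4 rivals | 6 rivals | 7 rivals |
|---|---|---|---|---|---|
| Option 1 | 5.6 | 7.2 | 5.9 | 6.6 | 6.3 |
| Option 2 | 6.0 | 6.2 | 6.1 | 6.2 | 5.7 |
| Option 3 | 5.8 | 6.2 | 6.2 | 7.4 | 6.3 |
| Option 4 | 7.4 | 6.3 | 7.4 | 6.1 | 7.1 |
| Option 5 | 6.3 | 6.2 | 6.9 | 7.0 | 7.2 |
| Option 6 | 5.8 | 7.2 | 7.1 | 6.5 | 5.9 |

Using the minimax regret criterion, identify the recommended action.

Column bests: 0 rivals=7.4, 3 rivals=7.2, 4 rivals=7.4, 6 rivals=7.4, 7 rivals=7.2.
Option 1 regrets: 1.8, 0.0, 1.5, 0.8, 0.9 → max 1.8
Option 2 regrets: 1.4, 1.0, 1.3, 1.2, 1.5 → max 1.5
Option 3 regrets: 1.6, 1.0, 1.2, 0.0, 0.9 → max 1.6
Option 4 regrets: 0.0, 0.9, 0.0, 1.3, 0.1 → max 1.3
Option 5 regrets: 1.1, 1.0, 0.5, 0.4, 0.0 → max 1.1
Option 6 regrets: 1.6, 0.0, 0.3, 0.9, 1.3 → max 1.6
Smallest max regret = 1.1 → Option 5.

Option 5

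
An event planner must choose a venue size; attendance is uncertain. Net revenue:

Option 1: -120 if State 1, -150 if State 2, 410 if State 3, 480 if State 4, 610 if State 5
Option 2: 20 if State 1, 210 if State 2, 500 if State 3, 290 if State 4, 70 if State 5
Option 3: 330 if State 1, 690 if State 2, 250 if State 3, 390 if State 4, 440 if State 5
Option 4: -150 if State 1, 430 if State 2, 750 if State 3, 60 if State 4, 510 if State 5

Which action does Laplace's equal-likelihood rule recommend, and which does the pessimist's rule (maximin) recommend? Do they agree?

Row averages: Option 1=246, Option 2=218, Option 3=420, Option 4=320
Highest average = 420 → Option 3.
Row minima: Option 1=-150, Option 2=20, Option 3=250, Option 4=-150
Best worst-case = 250 → Option 3.

laplace → Option 3; maximin → Option 3 (agree)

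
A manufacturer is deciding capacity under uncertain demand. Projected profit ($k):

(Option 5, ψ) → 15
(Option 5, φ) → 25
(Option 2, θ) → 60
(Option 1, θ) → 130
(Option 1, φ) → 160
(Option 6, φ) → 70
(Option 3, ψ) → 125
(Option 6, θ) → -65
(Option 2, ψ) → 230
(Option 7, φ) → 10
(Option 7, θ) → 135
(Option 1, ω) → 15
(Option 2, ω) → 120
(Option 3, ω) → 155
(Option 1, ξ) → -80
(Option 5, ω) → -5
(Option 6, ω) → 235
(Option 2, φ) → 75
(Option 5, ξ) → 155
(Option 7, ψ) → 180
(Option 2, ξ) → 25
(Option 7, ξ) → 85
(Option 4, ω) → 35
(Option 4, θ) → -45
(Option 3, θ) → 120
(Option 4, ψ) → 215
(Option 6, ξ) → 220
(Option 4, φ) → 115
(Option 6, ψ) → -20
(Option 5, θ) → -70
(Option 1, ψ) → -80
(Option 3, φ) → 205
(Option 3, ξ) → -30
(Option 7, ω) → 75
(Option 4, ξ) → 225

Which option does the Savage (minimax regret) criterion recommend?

Option 7

Column bests: θ=135, φ=205, ψ=230, ω=235, ξ=225.
Option 1 regrets: 5, 45, 310, 220, 305 → max 310
Option 2 regrets: 75, 130, 0, 115, 200 → max 200
Option 3 regrets: 15, 0, 105, 80, 255 → max 255
Option 4 regrets: 180, 90, 15, 200, 0 → max 200
Option 5 regrets: 205, 180, 215, 240, 70 → max 240
Option 6 regrets: 200, 135, 250, 0, 5 → max 250
Option 7 regrets: 0, 195, 50, 160, 140 → max 195
Smallest max regret = 195 → Option 7.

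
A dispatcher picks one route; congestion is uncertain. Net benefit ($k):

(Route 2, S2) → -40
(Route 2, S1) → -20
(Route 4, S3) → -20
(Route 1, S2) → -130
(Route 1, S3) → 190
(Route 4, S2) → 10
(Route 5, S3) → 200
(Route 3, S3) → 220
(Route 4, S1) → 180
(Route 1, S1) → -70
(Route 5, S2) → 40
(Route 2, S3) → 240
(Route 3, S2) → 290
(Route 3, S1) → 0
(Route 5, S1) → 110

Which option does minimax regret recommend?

Column bests: S1=180, S2=290, S3=240.
Route 1 regrets: 250, 420, 50 → max 420
Route 2 regrets: 200, 330, 0 → max 330
Route 3 regrets: 180, 0, 20 → max 180
Route 4 regrets: 0, 280, 260 → max 280
Route 5 regrets: 70, 250, 40 → max 250
Smallest max regret = 180 → Route 3.

Route 3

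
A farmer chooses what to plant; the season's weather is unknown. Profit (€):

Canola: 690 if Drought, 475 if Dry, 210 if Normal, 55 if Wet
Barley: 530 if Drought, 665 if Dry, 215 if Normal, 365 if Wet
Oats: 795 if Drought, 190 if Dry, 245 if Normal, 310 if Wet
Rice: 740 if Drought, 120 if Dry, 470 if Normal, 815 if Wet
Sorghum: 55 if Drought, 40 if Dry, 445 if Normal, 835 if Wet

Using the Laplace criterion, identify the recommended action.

Rice

Row averages: Canola=357.5, Barley=443.75, Oats=385, Rice=536.25, Sorghum=343.75
Highest average = 536.25 → Rice.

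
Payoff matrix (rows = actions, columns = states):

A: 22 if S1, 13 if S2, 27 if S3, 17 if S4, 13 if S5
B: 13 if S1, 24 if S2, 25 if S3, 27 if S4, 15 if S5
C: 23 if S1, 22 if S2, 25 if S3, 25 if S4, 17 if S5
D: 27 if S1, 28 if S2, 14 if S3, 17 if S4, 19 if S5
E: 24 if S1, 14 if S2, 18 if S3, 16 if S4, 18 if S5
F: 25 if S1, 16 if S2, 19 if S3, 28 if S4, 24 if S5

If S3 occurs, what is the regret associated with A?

0

Best payoff under S3 is 27.
Regret = 27 − 27 = 0.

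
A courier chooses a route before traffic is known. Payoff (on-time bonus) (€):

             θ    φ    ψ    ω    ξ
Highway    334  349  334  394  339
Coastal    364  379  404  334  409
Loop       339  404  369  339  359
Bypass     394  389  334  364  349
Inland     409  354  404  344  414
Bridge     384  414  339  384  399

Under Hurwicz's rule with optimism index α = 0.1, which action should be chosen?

Inland

Highway: 0.1·394 + 0.9·334 = 340
Coastal: 0.1·409 + 0.9·334 = 341.5
Loop: 0.1·404 + 0.9·339 = 345.5
Bypass: 0.1·394 + 0.9·334 = 340
Inland: 0.1·414 + 0.9·344 = 351
Bridge: 0.1·414 + 0.9·339 = 346.5
Highest Hurwicz score = 351 → Inland.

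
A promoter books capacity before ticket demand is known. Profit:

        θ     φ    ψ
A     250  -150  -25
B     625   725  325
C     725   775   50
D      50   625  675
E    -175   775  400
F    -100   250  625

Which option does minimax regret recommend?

Column bests: θ=725, φ=775, ψ=675.
A regrets: 475, 925, 700 → max 925
B regrets: 100, 50, 350 → max 350
C regrets: 0, 0, 625 → max 625
D regrets: 675, 150, 0 → max 675
E regrets: 900, 0, 275 → max 900
F regrets: 825, 525, 50 → max 825
Smallest max regret = 350 → B.

B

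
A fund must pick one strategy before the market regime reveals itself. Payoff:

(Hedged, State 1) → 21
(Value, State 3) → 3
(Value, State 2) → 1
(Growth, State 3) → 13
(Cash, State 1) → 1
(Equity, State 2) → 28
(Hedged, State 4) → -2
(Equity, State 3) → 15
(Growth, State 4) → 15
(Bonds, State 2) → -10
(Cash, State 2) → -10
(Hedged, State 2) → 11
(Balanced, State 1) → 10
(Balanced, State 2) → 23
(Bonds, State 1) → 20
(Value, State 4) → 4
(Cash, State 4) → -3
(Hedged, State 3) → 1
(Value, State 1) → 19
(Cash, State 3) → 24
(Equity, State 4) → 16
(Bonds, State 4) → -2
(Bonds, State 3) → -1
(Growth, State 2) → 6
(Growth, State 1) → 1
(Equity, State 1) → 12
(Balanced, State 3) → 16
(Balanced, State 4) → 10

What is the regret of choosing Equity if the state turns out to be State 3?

Best payoff under State 3 is 24.
Regret = 24 − 15 = 9.

9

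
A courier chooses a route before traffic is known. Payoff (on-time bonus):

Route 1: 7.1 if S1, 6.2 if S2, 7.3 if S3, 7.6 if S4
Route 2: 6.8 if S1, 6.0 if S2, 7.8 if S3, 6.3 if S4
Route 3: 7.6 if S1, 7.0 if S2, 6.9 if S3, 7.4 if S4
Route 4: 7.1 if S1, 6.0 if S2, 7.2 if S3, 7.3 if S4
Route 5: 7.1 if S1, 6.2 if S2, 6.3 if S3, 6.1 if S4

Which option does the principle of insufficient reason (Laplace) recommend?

Row averages: Route 1=7.05, Route 2=6.725, Route 3=7.225, Route 4=6.9, Route 5=6.425
Highest average = 7.225 → Route 3.

Route 3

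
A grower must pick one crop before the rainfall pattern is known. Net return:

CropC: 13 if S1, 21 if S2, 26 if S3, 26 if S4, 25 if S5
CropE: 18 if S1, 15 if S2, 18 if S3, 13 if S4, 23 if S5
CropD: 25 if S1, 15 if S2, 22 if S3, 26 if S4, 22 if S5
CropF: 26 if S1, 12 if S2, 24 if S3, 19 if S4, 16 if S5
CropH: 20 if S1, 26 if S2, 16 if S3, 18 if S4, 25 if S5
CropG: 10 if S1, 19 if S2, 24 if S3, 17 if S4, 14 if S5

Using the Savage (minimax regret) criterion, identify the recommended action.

Column bests: S1=26, S2=26, S3=26, S4=26, S5=25.
CropC regrets: 13, 5, 0, 0, 0 → max 13
CropE regrets: 8, 11, 8, 13, 2 → max 13
CropD regrets: 1, 11, 4, 0, 3 → max 11
CropF regrets: 0, 14, 2, 7, 9 → max 14
CropH regrets: 6, 0, 10, 8, 0 → max 10
CropG regrets: 16, 7, 2, 9, 11 → max 16
Smallest max regret = 10 → CropH.

CropH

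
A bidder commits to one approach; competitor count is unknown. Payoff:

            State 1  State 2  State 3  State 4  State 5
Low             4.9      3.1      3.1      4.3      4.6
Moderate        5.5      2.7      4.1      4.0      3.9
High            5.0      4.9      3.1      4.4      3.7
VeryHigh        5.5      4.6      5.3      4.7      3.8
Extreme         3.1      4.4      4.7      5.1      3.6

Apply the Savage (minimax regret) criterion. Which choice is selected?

Column bests: State 1=5.5, State 2=4.9, State 3=5.3, State 4=5.1, State 5=4.6.
Low regrets: 0.6, 1.8, 2.2, 0.8, 0.0 → max 2.2
Moderate regrets: 0.0, 2.2, 1.2, 1.1, 0.7 → max 2.2
High regrets: 0.5, 0.0, 2.2, 0.7, 0.9 → max 2.2
VeryHigh regrets: 0.0, 0.3, 0.0, 0.4, 0.8 → max 0.8
Extreme regrets: 2.4, 0.5, 0.6, 0.0, 1.0 → max 2.4
Smallest max regret = 0.8 → VeryHigh.

VeryHigh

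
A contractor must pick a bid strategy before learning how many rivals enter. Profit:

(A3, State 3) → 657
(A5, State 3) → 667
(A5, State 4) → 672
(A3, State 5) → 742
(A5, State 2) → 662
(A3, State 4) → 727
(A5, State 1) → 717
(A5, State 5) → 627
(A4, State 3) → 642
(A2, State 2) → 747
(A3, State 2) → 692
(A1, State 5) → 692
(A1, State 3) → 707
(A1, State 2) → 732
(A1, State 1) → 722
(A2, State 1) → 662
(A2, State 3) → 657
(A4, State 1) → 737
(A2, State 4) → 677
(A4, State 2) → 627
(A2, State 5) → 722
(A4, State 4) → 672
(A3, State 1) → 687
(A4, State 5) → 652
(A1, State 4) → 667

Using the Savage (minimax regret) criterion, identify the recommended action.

A3

Column bests: State 1=737, State 2=747, State 3=707, State 4=727, State 5=742.
A1 regrets: 15, 15, 0, 60, 50 → max 60
A2 regrets: 75, 0, 50, 50, 20 → max 75
A3 regrets: 50, 55, 50, 0, 0 → max 55
A4 regrets: 0, 120, 65, 55, 90 → max 120
A5 regrets: 20, 85, 40, 55, 115 → max 115
Smallest max regret = 55 → A3.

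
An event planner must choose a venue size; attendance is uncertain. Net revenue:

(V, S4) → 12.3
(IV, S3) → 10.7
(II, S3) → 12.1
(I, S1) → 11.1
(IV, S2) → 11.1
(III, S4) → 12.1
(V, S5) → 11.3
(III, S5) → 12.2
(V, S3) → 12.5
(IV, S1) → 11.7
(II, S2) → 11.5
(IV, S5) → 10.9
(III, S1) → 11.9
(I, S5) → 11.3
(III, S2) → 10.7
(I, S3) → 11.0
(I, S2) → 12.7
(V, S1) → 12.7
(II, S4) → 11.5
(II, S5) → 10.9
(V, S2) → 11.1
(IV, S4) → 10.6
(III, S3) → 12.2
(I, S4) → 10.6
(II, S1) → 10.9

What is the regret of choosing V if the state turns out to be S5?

0.9

Best payoff under S5 is 12.2.
Regret = 12.2 − 11.3 = 0.9.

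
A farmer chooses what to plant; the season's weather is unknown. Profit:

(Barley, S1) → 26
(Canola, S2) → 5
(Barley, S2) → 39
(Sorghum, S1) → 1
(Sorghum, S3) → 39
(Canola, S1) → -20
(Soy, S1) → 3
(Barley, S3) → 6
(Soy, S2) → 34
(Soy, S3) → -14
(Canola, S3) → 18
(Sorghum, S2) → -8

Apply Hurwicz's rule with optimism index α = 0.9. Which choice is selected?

Barley: 0.9·39 + 0.1·6 = 35.7
Soy: 0.9·34 + 0.1·(-14) = 29.2
Sorghum: 0.9·39 + 0.1·(-8) = 34.3
Canola: 0.9·18 + 0.1·(-20) = 14.2
Highest Hurwicz score = 35.7 → Barley.

Barley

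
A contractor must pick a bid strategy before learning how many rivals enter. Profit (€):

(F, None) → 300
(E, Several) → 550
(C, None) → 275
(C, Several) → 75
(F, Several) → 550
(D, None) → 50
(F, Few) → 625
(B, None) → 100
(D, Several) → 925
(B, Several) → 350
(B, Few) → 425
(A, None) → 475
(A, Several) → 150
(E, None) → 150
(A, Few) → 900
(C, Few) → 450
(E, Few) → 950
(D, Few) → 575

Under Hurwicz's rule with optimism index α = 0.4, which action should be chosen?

E

A: 0.4·900 + 0.6·150 = 450
B: 0.4·425 + 0.6·100 = 230
C: 0.4·450 + 0.6·75 = 225
D: 0.4·925 + 0.6·50 = 400
E: 0.4·950 + 0.6·150 = 470
F: 0.4·625 + 0.6·300 = 430
Highest Hurwicz score = 470 → E.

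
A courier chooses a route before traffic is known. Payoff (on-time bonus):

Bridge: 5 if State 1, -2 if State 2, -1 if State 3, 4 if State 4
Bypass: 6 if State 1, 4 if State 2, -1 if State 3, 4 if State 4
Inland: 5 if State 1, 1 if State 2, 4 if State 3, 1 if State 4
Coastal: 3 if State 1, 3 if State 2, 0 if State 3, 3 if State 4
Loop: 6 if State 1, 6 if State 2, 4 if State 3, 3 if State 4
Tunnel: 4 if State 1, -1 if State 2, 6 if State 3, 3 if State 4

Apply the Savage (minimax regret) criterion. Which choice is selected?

Loop

Column bests: State 1=6, State 2=6, State 3=6, State 4=4.
Bridge regrets: 1, 8, 7, 0 → max 8
Bypass regrets: 0, 2, 7, 0 → max 7
Inland regrets: 1, 5, 2, 3 → max 5
Coastal regrets: 3, 3, 6, 1 → max 6
Loop regrets: 0, 0, 2, 1 → max 2
Tunnel regrets: 2, 7, 0, 1 → max 7
Smallest max regret = 2 → Loop.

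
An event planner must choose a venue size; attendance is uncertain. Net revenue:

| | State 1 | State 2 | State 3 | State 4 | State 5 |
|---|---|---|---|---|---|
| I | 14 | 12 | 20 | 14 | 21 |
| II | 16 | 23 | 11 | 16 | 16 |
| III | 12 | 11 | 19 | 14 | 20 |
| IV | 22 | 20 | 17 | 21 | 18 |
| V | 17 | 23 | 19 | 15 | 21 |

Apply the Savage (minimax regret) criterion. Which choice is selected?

IV

Column bests: State 1=22, State 2=23, State 3=20, State 4=21, State 5=21.
I regrets: 8, 11, 0, 7, 0 → max 11
II regrets: 6, 0, 9, 5, 5 → max 9
III regrets: 10, 12, 1, 7, 1 → max 12
IV regrets: 0, 3, 3, 0, 3 → max 3
V regrets: 5, 0, 1, 6, 0 → max 6
Smallest max regret = 3 → IV.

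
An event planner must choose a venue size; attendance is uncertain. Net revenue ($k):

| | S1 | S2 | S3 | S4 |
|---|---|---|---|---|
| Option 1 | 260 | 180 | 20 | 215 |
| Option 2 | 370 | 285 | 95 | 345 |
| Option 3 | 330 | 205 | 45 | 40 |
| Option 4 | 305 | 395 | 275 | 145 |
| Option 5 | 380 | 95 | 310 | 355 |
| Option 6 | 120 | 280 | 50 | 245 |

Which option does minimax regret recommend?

Option 4

Column bests: S1=380, S2=395, S3=310, S4=355.
Option 1 regrets: 120, 215, 290, 140 → max 290
Option 2 regrets: 10, 110, 215, 10 → max 215
Option 3 regrets: 50, 190, 265, 315 → max 315
Option 4 regrets: 75, 0, 35, 210 → max 210
Option 5 regrets: 0, 300, 0, 0 → max 300
Option 6 regrets: 260, 115, 260, 110 → max 260
Smallest max regret = 210 → Option 4.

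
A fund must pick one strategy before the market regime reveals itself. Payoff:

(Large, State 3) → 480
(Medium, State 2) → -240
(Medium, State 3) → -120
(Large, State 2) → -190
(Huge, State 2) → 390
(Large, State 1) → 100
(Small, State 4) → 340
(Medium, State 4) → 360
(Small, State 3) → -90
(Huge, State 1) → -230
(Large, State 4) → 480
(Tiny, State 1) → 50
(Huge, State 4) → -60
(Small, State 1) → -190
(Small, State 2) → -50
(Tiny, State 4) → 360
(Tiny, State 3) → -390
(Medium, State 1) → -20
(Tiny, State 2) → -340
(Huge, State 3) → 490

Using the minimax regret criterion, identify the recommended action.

Huge

Column bests: State 1=100, State 2=390, State 3=490, State 4=480.
Tiny regrets: 50, 730, 880, 120 → max 880
Small regrets: 290, 440, 580, 140 → max 580
Medium regrets: 120, 630, 610, 120 → max 630
Large regrets: 0, 580, 10, 0 → max 580
Huge regrets: 330, 0, 0, 540 → max 540
Smallest max regret = 540 → Huge.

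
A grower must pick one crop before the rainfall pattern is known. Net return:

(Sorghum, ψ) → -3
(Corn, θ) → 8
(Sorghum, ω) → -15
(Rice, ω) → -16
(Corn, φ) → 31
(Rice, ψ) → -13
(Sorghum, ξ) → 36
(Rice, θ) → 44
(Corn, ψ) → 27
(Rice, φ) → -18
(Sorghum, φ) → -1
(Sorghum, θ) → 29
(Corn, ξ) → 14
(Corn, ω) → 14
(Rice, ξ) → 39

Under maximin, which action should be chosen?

Row minima: Corn=8, Sorghum=-15, Rice=-18
Best worst-case = 8 → Corn.

Corn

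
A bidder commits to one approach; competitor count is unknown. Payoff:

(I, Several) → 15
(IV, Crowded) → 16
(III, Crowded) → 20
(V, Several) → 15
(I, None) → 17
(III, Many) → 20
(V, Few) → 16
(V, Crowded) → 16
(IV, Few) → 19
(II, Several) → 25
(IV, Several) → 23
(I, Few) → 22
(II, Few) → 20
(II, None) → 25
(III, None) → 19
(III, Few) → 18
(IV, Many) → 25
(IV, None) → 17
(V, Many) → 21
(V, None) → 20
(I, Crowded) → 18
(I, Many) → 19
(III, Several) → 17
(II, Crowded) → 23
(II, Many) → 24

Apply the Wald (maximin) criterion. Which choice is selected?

Row minima: I=15, II=20, III=17, IV=16, V=15
Best worst-case = 20 → II.

II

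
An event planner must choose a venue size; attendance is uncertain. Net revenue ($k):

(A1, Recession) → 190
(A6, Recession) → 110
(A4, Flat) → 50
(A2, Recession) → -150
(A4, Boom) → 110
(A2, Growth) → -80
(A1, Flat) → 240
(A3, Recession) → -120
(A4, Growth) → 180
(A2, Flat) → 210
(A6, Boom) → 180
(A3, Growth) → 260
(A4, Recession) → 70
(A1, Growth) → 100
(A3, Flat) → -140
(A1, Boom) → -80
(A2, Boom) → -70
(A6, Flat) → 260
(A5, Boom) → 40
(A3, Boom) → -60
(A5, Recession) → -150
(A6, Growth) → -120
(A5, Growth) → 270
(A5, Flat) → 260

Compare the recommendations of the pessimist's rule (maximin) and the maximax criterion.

Row minima: A1=-80, A2=-150, A3=-140, A4=50, A5=-150, A6=-120
Best worst-case = 50 → A4.
Row maxima: A1=240, A2=210, A3=260, A4=180, A5=270, A6=260
Best best-case = 270 → A5.

maximin → A4; maximax → A5 (disagree)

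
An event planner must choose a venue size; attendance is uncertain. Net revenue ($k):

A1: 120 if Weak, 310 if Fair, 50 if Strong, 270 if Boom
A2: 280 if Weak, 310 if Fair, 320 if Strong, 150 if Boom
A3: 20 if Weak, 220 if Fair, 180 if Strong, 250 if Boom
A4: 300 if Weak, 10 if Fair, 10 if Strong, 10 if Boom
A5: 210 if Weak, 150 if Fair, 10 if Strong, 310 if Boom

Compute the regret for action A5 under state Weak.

Best payoff under Weak is 300.
Regret = 300 − 210 = 90.

90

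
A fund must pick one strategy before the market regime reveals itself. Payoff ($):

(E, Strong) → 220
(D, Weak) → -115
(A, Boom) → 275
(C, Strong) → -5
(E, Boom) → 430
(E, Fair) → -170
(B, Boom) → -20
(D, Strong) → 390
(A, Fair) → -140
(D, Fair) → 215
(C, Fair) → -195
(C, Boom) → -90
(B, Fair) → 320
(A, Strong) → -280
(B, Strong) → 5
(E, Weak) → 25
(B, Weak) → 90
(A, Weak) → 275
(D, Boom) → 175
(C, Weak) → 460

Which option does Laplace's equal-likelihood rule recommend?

D

Row averages: A=32.5, B=98.75, C=42.5, D=166.25, E=126.25
Highest average = 166.25 → D.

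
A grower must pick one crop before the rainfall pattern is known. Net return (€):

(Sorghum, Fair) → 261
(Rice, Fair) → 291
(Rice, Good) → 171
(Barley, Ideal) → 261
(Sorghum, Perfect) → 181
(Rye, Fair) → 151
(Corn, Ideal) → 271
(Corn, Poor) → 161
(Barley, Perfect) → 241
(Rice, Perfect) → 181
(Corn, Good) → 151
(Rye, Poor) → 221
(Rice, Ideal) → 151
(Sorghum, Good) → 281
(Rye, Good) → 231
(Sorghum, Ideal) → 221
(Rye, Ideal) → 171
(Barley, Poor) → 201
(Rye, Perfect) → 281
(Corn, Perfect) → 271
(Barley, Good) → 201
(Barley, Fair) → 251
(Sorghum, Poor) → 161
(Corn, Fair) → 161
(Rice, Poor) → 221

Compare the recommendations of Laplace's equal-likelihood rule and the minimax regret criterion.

laplace → Barley; minimax regret → Barley (agree)

Row averages: Rice=203, Corn=203, Rye=211, Sorghum=221, Barley=231
Highest average = 231 → Barley.
Column bests: Poor=221, Fair=291, Good=281, Ideal=271, Perfect=281.
Rice regrets: 0, 0, 110, 120, 100 → max 120
Corn regrets: 60, 130, 130, 0, 10 → max 130
Rye regrets: 0, 140, 50, 100, 0 → max 140
Sorghum regrets: 60, 30, 0, 50, 100 → max 100
Barley regrets: 20, 40, 80, 10, 40 → max 80
Smallest max regret = 80 → Barley.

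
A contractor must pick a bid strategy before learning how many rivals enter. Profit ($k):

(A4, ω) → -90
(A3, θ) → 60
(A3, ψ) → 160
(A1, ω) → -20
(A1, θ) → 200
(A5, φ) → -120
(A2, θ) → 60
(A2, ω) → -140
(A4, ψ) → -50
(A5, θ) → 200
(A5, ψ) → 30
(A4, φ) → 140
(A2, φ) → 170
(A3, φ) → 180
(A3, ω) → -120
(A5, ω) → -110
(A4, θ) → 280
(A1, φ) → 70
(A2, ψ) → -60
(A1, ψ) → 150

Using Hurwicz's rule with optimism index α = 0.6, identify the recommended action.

A1: 0.6·200 + 0.4·(-20) = 112
A2: 0.6·170 + 0.4·(-140) = 46
A3: 0.6·180 + 0.4·(-120) = 60
A4: 0.6·280 + 0.4·(-90) = 132
A5: 0.6·200 + 0.4·(-120) = 72
Highest Hurwicz score = 132 → A4.

A4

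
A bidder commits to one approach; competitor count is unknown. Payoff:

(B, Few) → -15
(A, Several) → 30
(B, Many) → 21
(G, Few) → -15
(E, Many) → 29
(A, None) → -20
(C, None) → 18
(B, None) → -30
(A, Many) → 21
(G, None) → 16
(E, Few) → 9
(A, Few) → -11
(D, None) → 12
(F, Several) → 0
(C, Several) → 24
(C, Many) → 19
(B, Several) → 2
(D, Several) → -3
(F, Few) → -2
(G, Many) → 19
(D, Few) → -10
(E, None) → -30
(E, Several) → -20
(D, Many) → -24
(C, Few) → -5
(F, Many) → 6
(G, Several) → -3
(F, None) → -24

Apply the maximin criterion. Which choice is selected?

C

Row minima: A=-20, B=-30, C=-5, D=-24, E=-30, F=-24, G=-15
Best worst-case = -5 → C.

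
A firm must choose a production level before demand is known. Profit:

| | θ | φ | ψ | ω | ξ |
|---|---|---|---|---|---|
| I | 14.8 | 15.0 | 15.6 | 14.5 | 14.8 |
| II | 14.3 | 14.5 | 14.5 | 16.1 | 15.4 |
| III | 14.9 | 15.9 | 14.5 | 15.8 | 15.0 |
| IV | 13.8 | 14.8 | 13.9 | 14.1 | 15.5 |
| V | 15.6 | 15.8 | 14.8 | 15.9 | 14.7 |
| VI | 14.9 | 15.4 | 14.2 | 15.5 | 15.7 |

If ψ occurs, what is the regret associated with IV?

1.7

Best payoff under ψ is 15.6.
Regret = 15.6 − 13.9 = 1.7.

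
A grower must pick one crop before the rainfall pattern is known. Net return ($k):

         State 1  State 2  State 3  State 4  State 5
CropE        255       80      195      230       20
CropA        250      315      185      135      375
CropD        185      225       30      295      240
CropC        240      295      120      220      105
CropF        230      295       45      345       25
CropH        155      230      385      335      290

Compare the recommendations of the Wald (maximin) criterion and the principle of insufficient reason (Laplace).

Row minima: CropE=20, CropA=135, CropD=30, CropC=105, CropF=25, CropH=155
Best worst-case = 155 → CropH.
Row averages: CropE=156, CropA=252, CropD=195, CropC=196, CropF=188, CropH=279
Highest average = 279 → CropH.

maximin → CropH; laplace → CropH (agree)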